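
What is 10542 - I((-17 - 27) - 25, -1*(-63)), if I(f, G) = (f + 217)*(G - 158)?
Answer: 24602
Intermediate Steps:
I(f, G) = (-158 + G)*(217 + f) (I(f, G) = (217 + f)*(-158 + G) = (-158 + G)*(217 + f))
10542 - I((-17 - 27) - 25, -1*(-63)) = 10542 - (-34286 - 158*((-17 - 27) - 25) + 217*(-1*(-63)) + (-1*(-63))*((-17 - 27) - 25)) = 10542 - (-34286 - 158*(-44 - 25) + 217*63 + 63*(-44 - 25)) = 10542 - (-34286 - 158*(-69) + 13671 + 63*(-69)) = 10542 - (-34286 + 10902 + 13671 - 4347) = 10542 - 1*(-14060) = 10542 + 14060 = 24602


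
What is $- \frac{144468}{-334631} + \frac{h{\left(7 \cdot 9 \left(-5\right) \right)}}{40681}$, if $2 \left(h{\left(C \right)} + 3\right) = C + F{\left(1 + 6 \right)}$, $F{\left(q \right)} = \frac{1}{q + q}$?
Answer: $\frac{163055378741}{381167463908} \approx 0.42778$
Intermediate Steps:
$F{\left(q \right)} = \frac{1}{2 q}$
$h{\left(C \right)} = - \frac{83}{28} + \frac{C}{2}$ ($h{\left(C \right)} = -3 + \frac{C + \frac{1}{2 \left(1 + 6\right)}}{2} = -3 + \frac{C + \frac{1}{2 \cdot 7}}{2} = -3 + \frac{C + \frac{1}{2} \cdot \frac{1}{7}}{2} = -3 + \frac{C + \frac{1}{14}}{2} = -3 + \frac{\frac{1}{14} + C}{2} = -3 + \left(\frac{1}{28} + \frac{C}{2}\right) = - \frac{83}{28} + \frac{C}{2}$)
$- \frac{144468}{-334631} + \frac{h{\left(7 \cdot 9 \left(-5\right) \right)}}{40681} = - \frac{144468}{-334631} + \frac{- \frac{83}{28} + \frac{7 \cdot 9 \left(-5\right)}{2}}{40681} = \left(-144468\right) \left(- \frac{1}{334631}\right) + \left(- \frac{83}{28} + \frac{63 \left(-5\right)}{2}\right) \frac{1}{40681} = \frac{144468}{334631} + \left(- \frac{83}{28} + \frac{1}{2} \left(-315\right)\right) \frac{1}{40681} = \frac{144468}{334631} + \left(- \frac{83}{28} - \frac{315}{2}\right) \frac{1}{40681} = \frac{144468}{334631} - \frac{4493}{1139068} = \frac{163055378741}{381167463908}$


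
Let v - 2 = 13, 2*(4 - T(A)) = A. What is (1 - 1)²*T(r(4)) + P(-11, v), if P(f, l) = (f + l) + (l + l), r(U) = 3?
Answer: 34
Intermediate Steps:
T(A) = 4 - A/2
v = 15 (v = 2 + 13 = 15)
P(f, l) = f + 3*l (P(f, l) = (f + l) + 2*l = f + 3*l)
(1 - 1)²*T(r(4)) + P(-11, v) = (1 - 1)²*(4 - ½*3) + (-11 + 3*15) = 0²*(4 - 3/2) + (-11 + 45) = 0*(5/2) + 34 = 0 + 34 = 34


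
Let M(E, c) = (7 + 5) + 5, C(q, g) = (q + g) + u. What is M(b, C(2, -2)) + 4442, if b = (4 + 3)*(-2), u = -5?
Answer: 4459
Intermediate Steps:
C(q, g) = -5 + g + q (C(q, g) = (q + g) - 5 = (g + q) - 5 = -5 + g + q)
b = -14 (b = 7*(-2) = -14)
M(E, c) = 17 (M(E, c) = 12 + 5 = 17)
M(b, C(2, -2)) + 4442 = 17 + 4442 = 4459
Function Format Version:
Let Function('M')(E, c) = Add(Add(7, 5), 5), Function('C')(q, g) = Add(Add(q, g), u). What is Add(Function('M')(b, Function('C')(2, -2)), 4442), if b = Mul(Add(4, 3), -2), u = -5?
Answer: 4459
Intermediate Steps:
Function('C')(q, g) = Add(-5, g, q) (Function('C')(q, g) = Add(Add(q, g), -5) = Add(Add(g, q), -5) = Add(-5, g, q))
b = -14 (b = Mul(7, -2) = -14)
Function('M')(E, c) = 17 (Function('M')(E, c) = Add(12, 5) = 17)
Add(Function('M')(b, Function('C')(2, -2)), 4442) = Add(17, 4442) = 4459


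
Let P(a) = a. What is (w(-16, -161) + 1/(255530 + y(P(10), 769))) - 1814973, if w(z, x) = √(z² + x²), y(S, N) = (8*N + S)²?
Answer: -69378747714101/38225774 + √26177 ≈ -1.8148e+6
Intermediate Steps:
y(S, N) = (S + 8*N)²
w(z, x) = √(x² + z²)
(w(-16, -161) + 1/(255530 + y(P(10), 769))) - 1814973 = (√((-161)² + (-16)²) + 1/(255530 + (10 + 8*769)²)) - 1814973 = (√(25921 + 256) + 1/(255530 + (10 + 6152)²)) - 1814973 = (√26177 + 1/(255530 + 6162²)) - 1814973 = (√26177 + 1/(255530 + 37970244)) - 1814973 = (√26177 + 1/38225774) - 1814973 = (1/38225774 + √26177) - 1814973 = -69378747714101/38225774 + √26177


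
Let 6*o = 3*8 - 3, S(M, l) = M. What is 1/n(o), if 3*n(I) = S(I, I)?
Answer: 6/7 ≈ 0.85714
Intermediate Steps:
o = 7/2 (o = (3*8 - 3)/6 = (24 - 3)/6 = (1/6)*21 = 7/2 ≈ 3.5000)
n(I) = I/3
1/n(o) = 1/((1/3)*(7/2)) = 1/(7/6) = 6/7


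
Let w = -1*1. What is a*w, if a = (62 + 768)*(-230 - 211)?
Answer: 366030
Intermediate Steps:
w = -1
a = -366030 (a = 830*(-441) = -366030)
a*w = -366030*(-1) = 366030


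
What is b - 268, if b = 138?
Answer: -130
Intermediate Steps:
b - 268 = 138 - 268 = -130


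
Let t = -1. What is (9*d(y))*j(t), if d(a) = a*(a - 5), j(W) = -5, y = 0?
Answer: 0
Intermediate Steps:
d(a) = a*(-5 + a)
(9*d(y))*j(t) = (9*(0*(-5 + 0)))*(-5) = (9*(0*(-5)))*(-5) = (9*0)*(-5) = 0*(-5) = 0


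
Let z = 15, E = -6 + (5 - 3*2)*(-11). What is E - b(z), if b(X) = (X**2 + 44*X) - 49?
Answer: -831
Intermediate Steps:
E = 5 (E = -6 + (5 - 6)*(-11) = -6 - 1*(-11) = -6 + 11 = 5)
b(X) = -49 + X**2 + 44*X
E - b(z) = 5 - (-49 + 15**2 + 44*15) = 5 - (-49 + 225 + 660) = 5 - 1*836 = 5 - 836 = -831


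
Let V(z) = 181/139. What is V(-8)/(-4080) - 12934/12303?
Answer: -2445785641/2325759120 ≈ -1.0516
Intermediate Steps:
V(z) = 181/139 (V(z) = 181*(1/139) = 181/139)
V(-8)/(-4080) - 12934/12303 = (181/139)/(-4080) - 12934/12303 = (181/139)*(-1/4080) - 12934*1/12303 = -181/567120 - 12934/12303 = -2445785641/2325759120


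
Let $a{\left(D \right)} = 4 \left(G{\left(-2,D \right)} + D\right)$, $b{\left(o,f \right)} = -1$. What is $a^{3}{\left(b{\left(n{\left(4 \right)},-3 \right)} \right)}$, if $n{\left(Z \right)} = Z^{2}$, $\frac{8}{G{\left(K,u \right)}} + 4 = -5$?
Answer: $- \frac{314432}{729} \approx -431.32$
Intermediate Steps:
$G{\left(K,u \right)} = - \frac{8}{9}$ ($G{\left(K,u \right)} = \frac{8}{-4 - 5} = \frac{8}{-9} = 8 \left(- \frac{1}{9}\right) = - \frac{8}{9}$)
$a{\left(D \right)} = - \frac{32}{9} + 4 D$ ($a{\left(D \right)} = 4 \left(- \frac{8}{9} + D\right) = - \frac{32}{9} + 4 D$)
$a^{3}{\left(b{\left(n{\left(4 \right)},-3 \right)} \right)} = \left(- \frac{32}{9} + 4 \left(-1\right)\right)^{3} = \left(- \frac{32}{9} - 4\right)^{3} = \left(- \frac{68}{9}\right)^{3} = - \frac{314432}{729}$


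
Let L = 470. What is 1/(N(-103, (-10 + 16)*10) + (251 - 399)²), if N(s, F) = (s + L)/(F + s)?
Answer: 43/941505 ≈ 4.5672e-5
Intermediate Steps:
N(s, F) = (470 + s)/(F + s) (N(s, F) = (s + 470)/(F + s) = (470 + s)/(F + s))
1/(N(-103, (-10 + 16)*10) + (251 - 399)²) = 1/((470 - 103)/((-10 + 16)*10 - 103) + (251 - 399)²) = 1/(367/(6*10 - 103) + (-148)²) = 1/(367/(60 - 103) + 21904) = 1/(367/(-43) + 21904) = 1/(-1/43*367 + 21904) = 1/(-367/43 + 21904) = 1/(941505/43) = 43/941505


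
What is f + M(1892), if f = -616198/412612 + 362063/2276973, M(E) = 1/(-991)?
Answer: -621665552225297/465525413012358 ≈ -1.3354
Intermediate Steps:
M(E) = -1/991
f = -626837335049/469753191738 (f = -616198*1/412612 + 362063*(1/2276973) = -308099/206306 + 362063/2276973 = -626837335049/469753191738 ≈ -1.3344)
f + M(1892) = -626837335049/469753191738 - 1/991 = -621665552225297/465525413012358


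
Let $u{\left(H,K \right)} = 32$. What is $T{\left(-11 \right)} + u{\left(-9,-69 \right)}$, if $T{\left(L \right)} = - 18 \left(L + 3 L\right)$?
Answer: $824$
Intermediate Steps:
$T{\left(L \right)} = - 72 L$ ($T{\left(L \right)} = - 18 \cdot 4 L = - 72 L$)
$T{\left(-11 \right)} + u{\left(-9,-69 \right)} = \left(-72\right) \left(-11\right) + 32 = 792 + 32 = 824$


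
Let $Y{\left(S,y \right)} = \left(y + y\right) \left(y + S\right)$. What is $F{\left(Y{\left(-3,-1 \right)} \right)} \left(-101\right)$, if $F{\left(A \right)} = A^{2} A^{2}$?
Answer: $-413696$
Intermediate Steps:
$Y{\left(S,y \right)} = 2 y \left(S + y\right)$
$F{\left(A \right)} = A^{4}$
$F{\left(Y{\left(-3,-1 \right)} \right)} \left(-101\right) = \left(2 \left(-1\right) \left(-3 - 1\right)\right)^{4} \left(-101\right) = \left(2 \left(-1\right) \left(-4\right)\right)^{4} \left(-101\right) = 8^{4} \left(-101\right) = 4096 \left(-101\right) = -413696$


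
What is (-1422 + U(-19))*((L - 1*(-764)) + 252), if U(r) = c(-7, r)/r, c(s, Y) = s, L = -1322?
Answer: 8265366/19 ≈ 4.3502e+5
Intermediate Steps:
U(r) = -7/r
(-1422 + U(-19))*((L - 1*(-764)) + 252) = (-1422 - 7/(-19))*((-1322 - 1*(-764)) + 252) = (-1422 - 7*(-1/19))*((-1322 + 764) + 252) = (-1422 + 7/19)*(-558 + 252) = -27011/19*(-306) = 8265366/19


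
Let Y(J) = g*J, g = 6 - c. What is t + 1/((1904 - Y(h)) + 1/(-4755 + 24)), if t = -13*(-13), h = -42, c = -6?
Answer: 1925294474/11392247 ≈ 169.00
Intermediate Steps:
g = 12 (g = 6 - 1*(-6) = 6 + 6 = 12)
Y(J) = 12*J
t = 169
t + 1/((1904 - Y(h)) + 1/(-4755 + 24)) = 169 + 1/((1904 - 12*(-42)) + 1/(-4755 + 24)) = 169 + 1/((1904 - 1*(-504)) + 1/(-4731)) = 169 + 1/((1904 + 504) - 1/4731) = 169 + 1/(2408 - 1/4731) = 169 + 1/(11392247/4731) = 169 + 4731/11392247 = 1925294474/11392247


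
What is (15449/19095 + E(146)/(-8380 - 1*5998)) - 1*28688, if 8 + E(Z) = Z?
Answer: -3938005475734/137273955 ≈ -28687.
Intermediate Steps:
E(Z) = -8 + Z
(15449/19095 + E(146)/(-8380 - 1*5998)) - 1*28688 = (15449/19095 + (-8 + 146)/(-8380 - 1*5998)) - 1*28688 = (15449*(1/19095) + 138/(-8380 - 5998)) - 28688 = (15449/19095 + 138/(-14378)) - 28688 = (15449/19095 + 138*(-1/14378)) - 28688 = (15449/19095 - 69/7189) - 28688 = 109745306/137273955 - 28688 = -3938005475734/137273955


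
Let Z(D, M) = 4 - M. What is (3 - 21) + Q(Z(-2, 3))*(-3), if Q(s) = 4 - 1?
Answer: -27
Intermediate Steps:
Q(s) = 3
(3 - 21) + Q(Z(-2, 3))*(-3) = (3 - 21) + 3*(-3) = -18 - 9 = -27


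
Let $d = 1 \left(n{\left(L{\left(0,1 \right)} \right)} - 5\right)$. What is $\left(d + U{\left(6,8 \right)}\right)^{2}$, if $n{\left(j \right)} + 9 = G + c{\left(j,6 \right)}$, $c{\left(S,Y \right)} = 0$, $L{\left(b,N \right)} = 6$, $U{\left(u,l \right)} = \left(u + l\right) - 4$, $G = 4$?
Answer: $0$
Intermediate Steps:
$U{\left(u,l \right)} = -4 + l + u$ ($U{\left(u,l \right)} = \left(l + u\right) - 4 = -4 + l + u$)
$n{\left(j \right)} = -5$ ($n{\left(j \right)} = -9 + \left(4 + 0\right) = -9 + 4 = -5$)
$d = -10$ ($d = 1 \left(-5 - 5\right) = 1 \left(-10\right) = -10$)
$\left(d + U{\left(6,8 \right)}\right)^{2} = \left(-10 + \left(-4 + 8 + 6\right)\right)^{2} = \left(-10 + 10\right)^{2} = 0^{2} = 0$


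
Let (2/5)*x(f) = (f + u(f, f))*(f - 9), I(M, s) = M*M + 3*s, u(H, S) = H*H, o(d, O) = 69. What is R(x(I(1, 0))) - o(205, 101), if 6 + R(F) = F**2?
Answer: 1525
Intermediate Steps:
u(H, S) = H**2
I(M, s) = M**2 + 3*s
x(f) = 5*(-9 + f)*(f + f**2)/2 (x(f) = 5*((f + f**2)*(f - 9))/2 = 5*((f + f**2)*(-9 + f))/2 = 5*((-9 + f)*(f + f**2))/2 = 5*(-9 + f)*(f + f**2)/2)
R(F) = -6 + F**2
R(x(I(1, 0))) - o(205, 101) = (-6 + (5*(1**2 + 3*0)*(-9 + (1**2 + 3*0)**2 - 8*(1**2 + 3*0))/2)**2) - 1*69 = (-6 + (5*(1 + 0)*(-9 + (1 + 0)**2 - 8*(1 + 0))/2)**2) - 69 = (-6 + ((5/2)*1*(-9 + 1**2 - 8*1))**2) - 69 = (-6 + ((5/2)*1*(-9 + 1 - 8))**2) - 69 = (-6 + ((5/2)*1*(-16))**2) - 69 = (-6 + (-40)**2) - 69 = (-6 + 1600) - 69 = 1594 - 69 = 1525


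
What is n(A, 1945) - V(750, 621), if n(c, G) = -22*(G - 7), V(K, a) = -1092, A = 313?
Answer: -41544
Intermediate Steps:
n(c, G) = 154 - 22*G (n(c, G) = -22*(-7 + G) = 154 - 22*G)
n(A, 1945) - V(750, 621) = (154 - 22*1945) - 1*(-1092) = (154 - 42790) + 1092 = -42636 + 1092 = -41544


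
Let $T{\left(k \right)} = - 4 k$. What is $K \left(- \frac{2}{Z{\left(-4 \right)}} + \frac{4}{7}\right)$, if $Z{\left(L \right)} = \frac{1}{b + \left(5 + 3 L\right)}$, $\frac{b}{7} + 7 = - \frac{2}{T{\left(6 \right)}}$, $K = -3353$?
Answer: $- \frac{2241241}{6} \approx -3.7354 \cdot 10^{5}$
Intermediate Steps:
$b = - \frac{581}{12}$ ($b = -49 + 7 \left(- \frac{2}{\left(-4\right) 6}\right) = -49 + 7 \left(- \frac{2}{-24}\right) = -49 + 7 \left(\left(-2\right) \left(- \frac{1}{24}\right)\right) = -49 + 7 \cdot \frac{1}{12} = -49 + \frac{7}{12} = - \frac{581}{12} \approx -48.417$)
$Z{\left(L \right)} = \frac{1}{- \frac{521}{12} + 3 L}$ ($Z{\left(L \right)} = \frac{1}{- \frac{581}{12} + \left(5 + 3 L\right)} = \frac{1}{- \frac{521}{12} + 3 L}$)
$K \left(- \frac{2}{Z{\left(-4 \right)}} + \frac{4}{7}\right) = - 3353 \left(- \frac{2}{12 \frac{1}{-521 + 36 \left(-4\right)}} + \frac{4}{7}\right) = - 3353 \left(- \frac{2}{12 \frac{1}{-521 - 144}} + 4 \cdot \frac{1}{7}\right) = - 3353 \left(- \frac{2}{12 \frac{1}{-665}} + \frac{4}{7}\right) = - 3353 \left(- \frac{2}{12 \left(- \frac{1}{665}\right)} + \frac{4}{7}\right) = - 3353 \left(- \frac{2}{- \frac{12}{665}} + \frac{4}{7}\right) = - 3353 \left(\left(-2\right) \left(- \frac{665}{12}\right) + \frac{4}{7}\right) = - 3353 \left(\frac{665}{6} + \frac{4}{7}\right) = \left(-3353\right) \frac{4679}{42} = - \frac{2241241}{6}$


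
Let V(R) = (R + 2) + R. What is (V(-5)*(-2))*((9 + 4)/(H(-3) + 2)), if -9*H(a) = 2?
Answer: 117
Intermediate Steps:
H(a) = -2/9 (H(a) = -⅑*2 = -2/9)
V(R) = 2 + 2*R (V(R) = (2 + R) + R = 2 + 2*R)
(V(-5)*(-2))*((9 + 4)/(H(-3) + 2)) = ((2 + 2*(-5))*(-2))*((9 + 4)/(-2/9 + 2)) = ((2 - 10)*(-2))*(13/(16/9)) = (-8*(-2))*(13*(9/16)) = 16*(117/16) = 117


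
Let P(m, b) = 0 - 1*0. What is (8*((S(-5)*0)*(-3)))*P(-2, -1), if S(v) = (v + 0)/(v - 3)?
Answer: 0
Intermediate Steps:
P(m, b) = 0 (P(m, b) = 0 + 0 = 0)
S(v) = v/(-3 + v)
(8*((S(-5)*0)*(-3)))*P(-2, -1) = (8*((-5/(-3 - 5)*0)*(-3)))*0 = (8*((-5/(-8)*0)*(-3)))*0 = (8*((-5*(-⅛)*0)*(-3)))*0 = (8*(((5/8)*0)*(-3)))*0 = (8*(0*(-3)))*0 = (8*0)*0 = 0*0 = 0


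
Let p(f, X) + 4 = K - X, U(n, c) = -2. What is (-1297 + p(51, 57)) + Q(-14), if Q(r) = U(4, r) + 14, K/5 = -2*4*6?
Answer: -1586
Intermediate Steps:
K = -240 (K = 5*(-2*4*6) = 5*(-8*6) = 5*(-48) = -240)
p(f, X) = -244 - X (p(f, X) = -4 + (-240 - X) = -244 - X)
Q(r) = 12 (Q(r) = -2 + 14 = 12)
(-1297 + p(51, 57)) + Q(-14) = (-1297 + (-244 - 1*57)) + 12 = (-1297 + (-244 - 57)) + 12 = (-1297 - 301) + 12 = -1598 + 12 = -1586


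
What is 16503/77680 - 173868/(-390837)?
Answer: 6652016417/10120072720 ≈ 0.65731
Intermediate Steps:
16503/77680 - 173868/(-390837) = 16503*(1/77680) - 173868*(-1/390837) = 16503/77680 + 57956/130279 = 6652016417/10120072720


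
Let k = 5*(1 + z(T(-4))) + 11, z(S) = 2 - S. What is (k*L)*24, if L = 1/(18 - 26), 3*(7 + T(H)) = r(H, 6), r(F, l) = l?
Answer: -153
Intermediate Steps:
T(H) = -5 (T(H) = -7 + (1/3)*6 = -7 + 2 = -5)
L = -1/8 (L = 1/(-8) = -1/8 ≈ -0.12500)
k = 51 (k = 5*(1 + (2 - 1*(-5))) + 11 = 5*(1 + (2 + 5)) + 11 = 5*(1 + 7) + 11 = 5*8 + 11 = 40 + 11 = 51)
(k*L)*24 = (51*(-1/8))*24 = -51/8*24 = -153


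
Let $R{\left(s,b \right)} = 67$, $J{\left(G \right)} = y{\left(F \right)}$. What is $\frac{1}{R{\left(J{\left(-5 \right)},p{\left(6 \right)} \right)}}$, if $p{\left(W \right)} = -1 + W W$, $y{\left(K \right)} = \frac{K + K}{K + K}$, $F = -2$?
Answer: $\frac{1}{67} \approx 0.014925$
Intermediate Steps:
$y{\left(K \right)} = 1$ ($y{\left(K \right)} = \frac{2 K}{2 K} = 2 K \frac{1}{2 K} = 1$)
$J{\left(G \right)} = 1$
$p{\left(W \right)} = -1 + W^{2}$
$\frac{1}{R{\left(J{\left(-5 \right)},p{\left(6 \right)} \right)}} = \frac{1}{67}$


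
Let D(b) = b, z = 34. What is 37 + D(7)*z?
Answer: 275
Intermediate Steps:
37 + D(7)*z = 37 + 7*34 = 37 + 238 = 275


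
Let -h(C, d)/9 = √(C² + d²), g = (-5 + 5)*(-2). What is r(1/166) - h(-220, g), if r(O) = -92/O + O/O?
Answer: -13291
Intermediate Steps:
g = 0 (g = 0*(-2) = 0)
r(O) = 1 - 92/O (r(O) = -92/O + 1 = 1 - 92/O)
h(C, d) = -9*√(C² + d²)
r(1/166) - h(-220, g) = (-92 + 1/166)/(1/166) - (-9)*√((-220)² + 0²) = (-92 + 1/166)/(1/166) - (-9)*√(48400 + 0) = 166*(-15271/166) - (-9)*√48400 = -15271 - (-9)*220 = -15271 - 1*(-1980) = -15271 + 1980 = -13291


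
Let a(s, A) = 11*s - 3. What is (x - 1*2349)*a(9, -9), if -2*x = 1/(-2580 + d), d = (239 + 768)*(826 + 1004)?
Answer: -69163204328/306705 ≈ -2.2550e+5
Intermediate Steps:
a(s, A) = -3 + 11*s
d = 1842810 (d = 1007*1830 = 1842810)
x = -1/3680460 (x = -1/(2*(-2580 + 1842810)) = -1/2/1840230 = -1/2*1/1840230 = -1/3680460 ≈ -2.7171e-7)
(x - 1*2349)*a(9, -9) = (-1/3680460 - 1*2349)*(-3 + 11*9) = (-1/3680460 - 2349)*(-3 + 99) = -8645400541/3680460*96 = -69163204328/306705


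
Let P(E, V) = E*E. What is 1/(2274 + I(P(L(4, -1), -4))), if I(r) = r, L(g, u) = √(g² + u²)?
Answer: 1/2291 ≈ 0.00043649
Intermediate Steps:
P(E, V) = E²
1/(2274 + I(P(L(4, -1), -4))) = 1/(2274 + (√(4² + (-1)²))²) = 1/(2274 + (√(16 + 1))²) = 1/(2274 + (√17)²) = 1/(2274 + 17) = 1/2291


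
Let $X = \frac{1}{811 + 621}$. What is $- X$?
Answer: $- \frac{1}{1432} \approx -0.00069832$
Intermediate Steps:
$X = \frac{1}{1432} \approx 0.00069832$
$- X = \left(-1\right) \frac{1}{1432} = - \frac{1}{1432}$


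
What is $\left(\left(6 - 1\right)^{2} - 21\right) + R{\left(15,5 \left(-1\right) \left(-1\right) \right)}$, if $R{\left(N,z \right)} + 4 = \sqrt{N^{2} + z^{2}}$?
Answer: $5 \sqrt{10} \approx 15.811$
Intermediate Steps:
$R{\left(N,z \right)} = -4 + \sqrt{N^{2} + z^{2}}$
$\left(\left(6 - 1\right)^{2} - 21\right) + R{\left(15,5 \left(-1\right) \left(-1\right) \right)} = \left(\left(6 - 1\right)^{2} - 21\right) - \left(4 - \sqrt{15^{2} + \left(5 \left(-1\right) \left(-1\right)\right)^{2}}\right) = \left(5^{2} - 21\right) - \left(4 - \sqrt{225 + \left(\left(-5\right) \left(-1\right)\right)^{2}}\right) = \left(25 - 21\right) - \left(4 - \sqrt{225 + 5^{2}}\right) = 4 - \left(4 - \sqrt{225 + 25}\right) = 4 - \left(4 - \sqrt{250}\right) = 4 - \left(4 - 5 \sqrt{10}\right) = 5 \sqrt{10}$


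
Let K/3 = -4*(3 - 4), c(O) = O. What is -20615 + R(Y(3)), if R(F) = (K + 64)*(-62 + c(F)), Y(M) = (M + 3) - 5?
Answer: -25251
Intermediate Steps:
Y(M) = -2 + M (Y(M) = (3 + M) - 5 = -2 + M)
K = 12 (K = 3*(-4*(3 - 4)) = 3*(-4*(-1)) = 3*4 = 12)
R(F) = -4712 + 76*F (R(F) = (12 + 64)*(-62 + F) = 76*(-62 + F) = -4712 + 76*F)
-20615 + R(Y(3)) = -20615 + (-4712 + 76*(-2 + 3)) = -20615 + (-4712 + 76*1) = -20615 + (-4712 + 76) = -20615 - 4636 = -25251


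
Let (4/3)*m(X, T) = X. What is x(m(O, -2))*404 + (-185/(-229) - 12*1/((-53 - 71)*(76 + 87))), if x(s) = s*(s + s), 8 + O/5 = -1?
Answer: 2129972875309/2314274 ≈ 9.2036e+5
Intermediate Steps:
O = -45 (O = -40 + 5*(-1) = -40 - 5 = -45)
m(X, T) = 3*X/4
x(s) = 2*s² (x(s) = s*(2*s) = 2*s²)
x(m(O, -2))*404 + (-185/(-229) - 12*1/((-53 - 71)*(76 + 87))) = (2*((¾)*(-45))²)*404 + (-185/(-229) - 12*1/((-53 - 71)*(76 + 87))) = (2*(-135/4)²)*404 + (-185*(-1/229) - 12/((-124*163))) = (2*(18225/16))*404 + (185/229 - 12/(-20212)) = (18225/8)*404 + (185/229 - 12*(-1/20212)) = 1840725/2 + (185/229 + 3/5053) = 1840725/2 + 935492/1157137 = 2129972875309/2314274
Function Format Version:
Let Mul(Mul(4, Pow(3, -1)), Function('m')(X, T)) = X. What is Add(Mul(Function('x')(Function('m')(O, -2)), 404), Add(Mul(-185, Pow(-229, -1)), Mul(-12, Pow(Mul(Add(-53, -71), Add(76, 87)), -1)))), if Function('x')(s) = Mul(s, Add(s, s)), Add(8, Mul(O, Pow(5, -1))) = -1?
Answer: Rational(2129972875309, 2314274) ≈ 9.2036e+5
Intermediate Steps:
O = -45 (O = Add(-40, Mul(5, -1)) = Add(-40, -5) = -45)
Function('m')(X, T) = Mul(Rational(3, 4), X)
Function('x')(s) = Mul(2, Pow(s, 2)) (Function('x')(s) = Mul(s, Mul(2, s)) = Mul(2, Pow(s, 2)))
Add(Mul(Function('x')(Function('m')(O, -2)), 404), Add(Mul(-185, Pow(-229, -1)), Mul(-12, Pow(Mul(Add(-53, -71), Add(76, 87)), -1)))) = Add(Mul(Mul(2, Pow(Mul(Rational(3, 4), -45), 2)), 404), Add(Mul(-185, Pow(-229, -1)), Mul(-12, Pow(Mul(Add(-53, -71), Add(76, 87)), -1)))) = Add(Mul(Mul(2, Pow(Rational(-135, 4), 2)), 404), Add(Mul(-185, Rational(-1, 229)), Mul(-12, Pow(Mul(-124, 163), -1)))) = Add(Mul(Mul(2, Rational(18225, 16)), 404), Add(Rational(185, 229), Mul(-12, Pow(-20212, -1)))) = Add(Mul(Rational(18225, 8), 404), Add(Rational(185, 229), Mul(-12, Rational(-1, 20212)))) = Add(Rational(1840725, 2), Add(Rational(185, 229), Rational(3, 5053))) = Add(Rational(1840725, 2), Rational(935492, 1157137)) = Rational(2129972875309, 2314274)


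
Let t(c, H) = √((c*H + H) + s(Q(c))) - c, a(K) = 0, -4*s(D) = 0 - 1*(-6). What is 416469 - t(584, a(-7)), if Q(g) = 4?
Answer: 417053 - I*√6/2 ≈ 4.1705e+5 - 1.2247*I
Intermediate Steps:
s(D) = -3/2 (s(D) = -(0 - 1*(-6))/4 = -(0 + 6)/4 = -¼*6 = -3/2)
t(c, H) = √(-3/2 + H + H*c) - c (t(c, H) = √((c*H + H) - 3/2) - c = √((H*c + H) - 3/2) - c = √((H + H*c) - 3/2) - c = √(-3/2 + H + H*c) - c)
416469 - t(584, a(-7)) = 416469 - (√(-6 + 4*0 + 4*0*584)/2 - 1*584) = 416469 - (√(-6 + 0 + 0)/2 - 584) = 416469 - (√(-6)/2 - 584) = 416469 - ((I*√6)/2 - 584) = 416469 - (I*√6/2 - 584) = 416469 - (-584 + I*√6/2) = 416469 + (584 - I*√6/2) = 417053 - I*√6/2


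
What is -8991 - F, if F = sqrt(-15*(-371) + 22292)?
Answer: -8991 - sqrt(27857) ≈ -9157.9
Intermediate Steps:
F = sqrt(27857) (F = sqrt(5565 + 22292) = sqrt(27857) ≈ 166.90)
-8991 - F = -8991 - sqrt(27857)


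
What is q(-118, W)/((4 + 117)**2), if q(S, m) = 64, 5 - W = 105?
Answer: 64/14641 ≈ 0.0043713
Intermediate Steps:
W = -100 (W = 5 - 1*105 = 5 - 105 = -100)
q(-118, W)/((4 + 117)**2) = 64/((4 + 117)**2) = 64/(121**2) = 64/14641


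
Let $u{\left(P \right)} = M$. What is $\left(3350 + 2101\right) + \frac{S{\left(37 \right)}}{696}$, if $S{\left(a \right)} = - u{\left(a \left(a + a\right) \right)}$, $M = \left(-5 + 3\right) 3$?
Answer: $\frac{632317}{116} \approx 5451.0$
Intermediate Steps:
$M = -6$ ($M = \left(-2\right) 3 = -6$)
$u{\left(P \right)} = -6$
$S{\left(a \right)} = 6$ ($S{\left(a \right)} = \left(-1\right) \left(-6\right) = 6$)
$\left(3350 + 2101\right) + \frac{S{\left(37 \right)}}{696} = \left(3350 + 2101\right) + \frac{6}{696} = 5451 + 6 \cdot \frac{1}{696} = 5451 + \frac{1}{116} = \frac{632317}{116}$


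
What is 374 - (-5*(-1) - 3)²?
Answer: 370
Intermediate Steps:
374 - (-5*(-1) - 3)² = 374 - (5 - 3)² = 374 - 1*2² = 374 - 1*4 = 374 - 4 = 370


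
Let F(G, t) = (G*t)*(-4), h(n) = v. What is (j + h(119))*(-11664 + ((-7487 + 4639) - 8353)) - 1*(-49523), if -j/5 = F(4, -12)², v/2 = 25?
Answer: 4213383073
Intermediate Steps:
v = 50 (v = 2*25 = 50)
h(n) = 50
F(G, t) = -4*G*t
j = -184320 (j = -5*(-4*4*(-12))² = -5*192² = -5*36864 = -184320)
(j + h(119))*(-11664 + ((-7487 + 4639) - 8353)) - 1*(-49523) = (-184320 + 50)*(-11664 + ((-7487 + 4639) - 8353)) - 1*(-49523) = -184270*(-11664 + (-2848 - 8353)) + 49523 = -184270*(-11664 - 11201) + 49523 = -184270*(-22865) + 49523 = 4213333550 + 49523 = 4213383073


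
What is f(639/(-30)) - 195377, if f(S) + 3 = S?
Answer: -1954013/10 ≈ -1.9540e+5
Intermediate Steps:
f(S) = -3 + S
f(639/(-30)) - 195377 = (-3 + 639/(-30)) - 195377 = (-3 + 639*(-1/30)) - 195377 = (-3 - 213/10) - 195377 = -243/10 - 195377 = -1954013/10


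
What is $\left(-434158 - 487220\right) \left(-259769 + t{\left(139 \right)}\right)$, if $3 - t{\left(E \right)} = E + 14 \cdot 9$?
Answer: $239586842718$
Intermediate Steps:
$t{\left(E \right)} = -123 - E$ ($t{\left(E \right)} = 3 - \left(E + 14 \cdot 9\right) = 3 - \left(E + 126\right) = 3 - \left(126 + E\right) = -123 - E$)
$\left(-434158 - 487220\right) \left(-259769 + t{\left(139 \right)}\right) = \left(-434158 - 487220\right) \left(-259769 - 262\right) = - 921378 \left(-259769 - 262\right) = \left(-921378\right) \left(-260031\right) = 239586842718$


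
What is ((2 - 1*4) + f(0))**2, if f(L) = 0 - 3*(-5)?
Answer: 169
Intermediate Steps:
f(L) = 15 (f(L) = 0 + 15 = 15)
((2 - 1*4) + f(0))**2 = ((2 - 1*4) + 15)**2 = ((2 - 4) + 15)**2 = (-2 + 15)**2 = 13**2 = 169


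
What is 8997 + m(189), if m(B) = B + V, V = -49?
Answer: 9137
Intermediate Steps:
m(B) = -49 + B (m(B) = B - 49 = -49 + B)
8997 + m(189) = 8997 + (-49 + 189) = 8997 + 140 = 9137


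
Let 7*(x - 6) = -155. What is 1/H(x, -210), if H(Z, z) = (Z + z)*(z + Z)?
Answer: 49/2505889 ≈ 1.9554e-5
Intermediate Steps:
x = -113/7 (x = 6 + (1/7)*(-155) = 6 - 155/7 = -113/7 ≈ -16.143)
H(Z, z) = (Z + z)**2 (H(Z, z) = (Z + z)*(Z + z) = (Z + z)**2)
1/H(x, -210) = 1/((-113/7 - 210)**2) = 1/((-1583/7)**2) = 1/(2505889/49) = 49/2505889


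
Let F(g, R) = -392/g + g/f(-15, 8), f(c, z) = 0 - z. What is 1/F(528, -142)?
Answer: -66/4405 ≈ -0.014983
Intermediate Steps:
f(c, z) = -z
F(g, R) = -392/g - g/8 (F(g, R) = -392/g + g/((-1*8)) = -392/g + g/(-8) = -392/g + g*(-⅛) = -392/g - g/8)
1/F(528, -142) = 1/(-392/528 - ⅛*528) = 1/(-392*1/528 - 66) = 1/(-49/66 - 66) = 1/(-4405/66) = -66/4405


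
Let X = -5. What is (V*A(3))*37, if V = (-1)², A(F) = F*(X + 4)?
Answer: -111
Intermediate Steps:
A(F) = -F (A(F) = F*(-5 + 4) = F*(-1) = -F)
V = 1
(V*A(3))*37 = (1*(-1*3))*37 = (1*(-3))*37 = -3*37 = -111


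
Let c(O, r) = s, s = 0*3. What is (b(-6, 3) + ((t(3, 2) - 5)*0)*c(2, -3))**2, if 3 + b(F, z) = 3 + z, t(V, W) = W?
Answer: 9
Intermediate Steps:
b(F, z) = z (b(F, z) = -3 + (3 + z) = z)
s = 0
c(O, r) = 0
(b(-6, 3) + ((t(3, 2) - 5)*0)*c(2, -3))**2 = (3 + ((2 - 5)*0)*0)**2 = (3 - 3*0*0)**2 = (3 + 0*0)**2 = (3 + 0)**2 = 3**2 = 9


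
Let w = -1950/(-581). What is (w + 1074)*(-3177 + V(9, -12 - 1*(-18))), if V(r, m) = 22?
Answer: -1974853320/581 ≈ -3.3991e+6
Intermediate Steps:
w = 1950/581 (w = -1950*(-1/581) = 1950/581 ≈ 3.3563)
(w + 1074)*(-3177 + V(9, -12 - 1*(-18))) = (1950/581 + 1074)*(-3177 + 22) = (625944/581)*(-3155) = -1974853320/581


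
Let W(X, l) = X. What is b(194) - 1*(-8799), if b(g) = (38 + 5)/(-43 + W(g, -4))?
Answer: 1328692/151 ≈ 8799.3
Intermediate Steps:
b(g) = 43/(-43 + g) (b(g) = (38 + 5)/(-43 + g) = 43/(-43 + g))
b(194) - 1*(-8799) = 43/(-43 + 194) - 1*(-8799) = 43/151 + 8799 = 1328692/151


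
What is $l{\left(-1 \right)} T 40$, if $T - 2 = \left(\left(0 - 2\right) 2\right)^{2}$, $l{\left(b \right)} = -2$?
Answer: $-1440$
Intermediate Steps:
$T = 18$ ($T = 2 + \left(\left(0 - 2\right) 2\right)^{2} = 2 + \left(\left(-2\right) 2\right)^{2} = 2 + \left(-4\right)^{2} = 2 + 16 = 18$)
$l{\left(-1 \right)} T 40 = \left(-2\right) 18 \cdot 40 = \left(-36\right) 40 = -1440$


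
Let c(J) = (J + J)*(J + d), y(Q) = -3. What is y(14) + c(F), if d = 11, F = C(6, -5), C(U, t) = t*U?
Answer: 1137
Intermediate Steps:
C(U, t) = U*t
F = -30 (F = 6*(-5) = -30)
c(J) = 2*J*(11 + J) (c(J) = (J + J)*(J + 11) = (2*J)*(11 + J) = 2*J*(11 + J))
y(14) + c(F) = -3 + 2*(-30)*(11 - 30) = -3 + 2*(-30)*(-19) = -3 + 1140 = 1137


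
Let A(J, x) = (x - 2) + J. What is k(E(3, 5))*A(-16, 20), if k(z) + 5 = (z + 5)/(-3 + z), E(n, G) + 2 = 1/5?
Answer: -34/3 ≈ -11.333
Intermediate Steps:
A(J, x) = -2 + J + x (A(J, x) = (-2 + x) + J = -2 + J + x)
E(n, G) = -9/5 (E(n, G) = -2 + 1/5 = -9/5)
k(z) = -5 + (5 + z)/(-3 + z) (k(z) = -5 + (z + 5)/(-3 + z) = -5 + (5 + z)/(-3 + z))
k(E(3, 5))*A(-16, 20) = (4*(5 - 1*(-9/5))/(-3 - 9/5))*(-2 - 16 + 20) = (4*(5 + 9/5)/(-24/5))*2 = (4*(-5/24)*(34/5))*2 = -17/3*2 = -34/3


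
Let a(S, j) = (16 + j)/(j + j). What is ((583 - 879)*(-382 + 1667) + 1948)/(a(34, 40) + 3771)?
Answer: -3784120/37717 ≈ -100.33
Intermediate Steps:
a(S, j) = (16 + j)/(2*j) (a(S, j) = (16 + j)/((2*j)) = (16 + j)*(1/(2*j)) = (16 + j)/(2*j))
((583 - 879)*(-382 + 1667) + 1948)/(a(34, 40) + 3771) = ((583 - 879)*(-382 + 1667) + 1948)/((½)*(16 + 40)/40 + 3771) = (-296*1285 + 1948)/((½)*(1/40)*56 + 3771) = (-380360 + 1948)/(7/10 + 3771) = -378412/37717/10 = -378412*10/37717 = -3784120/37717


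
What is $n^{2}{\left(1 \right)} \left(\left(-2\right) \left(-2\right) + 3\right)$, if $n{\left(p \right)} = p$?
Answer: $7$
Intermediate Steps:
$n^{2}{\left(1 \right)} \left(\left(-2\right) \left(-2\right) + 3\right) = 1^{2} \left(\left(-2\right) \left(-2\right) + 3\right) = 1 \left(4 + 3\right) = 1 \cdot 7 = 7$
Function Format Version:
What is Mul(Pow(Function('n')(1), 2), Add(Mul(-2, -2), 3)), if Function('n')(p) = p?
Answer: 7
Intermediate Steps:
Mul(Pow(Function('n')(1), 2), Add(Mul(-2, -2), 3)) = Mul(Pow(1, 2), Add(Mul(-2, -2), 3)) = Mul(1, Add(4, 3)) = Mul(1, 7) = 7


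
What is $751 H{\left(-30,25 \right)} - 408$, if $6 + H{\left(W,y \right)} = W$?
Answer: $-27444$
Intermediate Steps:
$H{\left(W,y \right)} = -6 + W$
$751 H{\left(-30,25 \right)} - 408 = 751 \left(-6 - 30\right) - 408 = 751 \left(-36\right) - 408 = -27036 - 408 = -27444$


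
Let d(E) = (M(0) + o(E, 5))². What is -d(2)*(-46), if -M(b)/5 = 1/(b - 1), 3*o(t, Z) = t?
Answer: 13294/9 ≈ 1477.1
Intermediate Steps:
o(t, Z) = t/3
M(b) = -5/(-1 + b) (M(b) = -5/(b - 1) = -5/(-1 + b))
d(E) = (5 + E/3)² (d(E) = (-5/(-1 + 0) + E/3)² = (-5/(-1) + E/3)² = (-5*(-1) + E/3)² = (5 + E/3)²)
-d(2)*(-46) = -(15 + 2)²/9*(-46) = -(⅑)*17²*(-46) = -(⅑)*289*(-46) = -289*(-46)/9 = -1*(-13294/9) = 13294/9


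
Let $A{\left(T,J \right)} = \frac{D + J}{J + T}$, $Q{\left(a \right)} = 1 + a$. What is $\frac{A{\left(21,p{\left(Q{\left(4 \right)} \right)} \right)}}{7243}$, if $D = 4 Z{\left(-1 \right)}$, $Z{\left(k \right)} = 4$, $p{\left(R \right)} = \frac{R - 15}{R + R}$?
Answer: $\frac{3}{28972} \approx 0.00010355$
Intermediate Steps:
$p{\left(R \right)} = \frac{-15 + R}{2 R}$
$D = 16$ ($D = 4 \cdot 4 = 16$)
$A{\left(T,J \right)} = \frac{16 + J}{J + T}$
$\frac{A{\left(21,p{\left(Q{\left(4 \right)} \right)} \right)}}{7243} = \frac{\frac{1}{\frac{-15 + \left(1 + 4\right)}{2 \left(1 + 4\right)} + 21} \left(16 + \frac{-15 + \left(1 + 4\right)}{2 \left(1 + 4\right)}\right)}{7243} = \frac{16 + \frac{-15 + 5}{2 \cdot 5}}{\frac{-15 + 5}{2 \cdot 5} + 21} \cdot \frac{1}{7243} = \frac{16 + \frac{1}{2} \cdot \frac{1}{5} \left(-10\right)}{\frac{1}{2} \cdot \frac{1}{5} \left(-10\right) + 21} \cdot \frac{1}{7243} = \frac{16 - 1}{-1 + 21} \cdot \frac{1}{7243} = \frac{1}{20} \cdot 15 \cdot \frac{1}{7243} = \frac{3}{4} \cdot \frac{1}{7243} = \frac{3}{28972}$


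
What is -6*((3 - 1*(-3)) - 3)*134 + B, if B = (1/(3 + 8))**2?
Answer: -291851/121 ≈ -2412.0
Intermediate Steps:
B = 1/121 (B = (1/11)**2 = 1/121 ≈ 0.0082645)
-6*((3 - 1*(-3)) - 3)*134 + B = -6*((3 - 1*(-3)) - 3)*134 + 1/121 = -6*((3 + 3) - 3)*134 + 1/121 = -6*(6 - 3)*134 + 1/121 = -6*3*134 + 1/121 = -18*134 + 1/121 = -2412 + 1/121 = -291851/121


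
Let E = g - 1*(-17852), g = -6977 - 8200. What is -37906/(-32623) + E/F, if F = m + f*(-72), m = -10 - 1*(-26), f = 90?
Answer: 1561959/2087872 ≈ 0.74811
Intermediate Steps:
m = 16 (m = -10 + 26 = 16)
g = -15177
E = 2675 (E = -15177 - 1*(-17852) = -15177 + 17852 = 2675)
F = -6464 (F = 16 + 90*(-72) = 16 - 6480 = -6464)
-37906/(-32623) + E/F = -37906/(-32623) + 2675/(-6464) = -37906*(-1/32623) + 2675*(-1/6464) = 37906/32623 - 2675/6464 = 1561959/2087872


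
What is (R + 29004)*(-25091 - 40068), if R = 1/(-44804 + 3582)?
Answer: -77904288514033/41222 ≈ -1.8899e+9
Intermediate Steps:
R = -1/41222 (R = 1/(-41222) = -1/41222 ≈ -2.4259e-5)
(R + 29004)*(-25091 - 40068) = (-1/41222 + 29004)*(-25091 - 40068) = (1195602887/41222)*(-65159) = -77904288514033/41222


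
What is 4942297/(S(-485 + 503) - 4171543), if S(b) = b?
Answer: -4942297/4171525 ≈ -1.1848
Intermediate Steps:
4942297/(S(-485 + 503) - 4171543) = 4942297/((-485 + 503) - 4171543) = 4942297/(18 - 4171543) = 4942297/(-4171525) = 4942297*(-1/4171525) = -4942297/4171525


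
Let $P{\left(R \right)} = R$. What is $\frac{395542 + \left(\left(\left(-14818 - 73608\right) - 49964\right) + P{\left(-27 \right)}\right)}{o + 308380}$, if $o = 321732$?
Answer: $\frac{257125}{630112} \approx 0.40806$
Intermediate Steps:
$\frac{395542 + \left(\left(\left(-14818 - 73608\right) - 49964\right) + P{\left(-27 \right)}\right)}{o + 308380} = \frac{395542 - 138417}{321732 + 308380} = \frac{395542 - 138417}{630112} = \left(395542 - 138417\right) \frac{1}{630112} = 257125 \cdot \frac{1}{630112} = \frac{257125}{630112}$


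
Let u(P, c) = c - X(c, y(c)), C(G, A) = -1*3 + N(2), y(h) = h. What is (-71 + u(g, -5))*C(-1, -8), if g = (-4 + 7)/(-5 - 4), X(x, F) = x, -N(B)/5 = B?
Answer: 923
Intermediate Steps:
N(B) = -5*B
g = -⅓ (g = 3/(-9) = 3*(-⅑) = -⅓ ≈ -0.33333)
C(G, A) = -13 (C(G, A) = -1*3 - 5*2 = -3 - 10 = -13)
u(P, c) = 0 (u(P, c) = c - c = 0)
(-71 + u(g, -5))*C(-1, -8) = (-71 + 0)*(-13) = -71*(-13) = 923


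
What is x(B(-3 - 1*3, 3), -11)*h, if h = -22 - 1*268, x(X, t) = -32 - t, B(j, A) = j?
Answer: 6090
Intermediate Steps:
h = -290 (h = -22 - 268 = -290)
x(B(-3 - 1*3, 3), -11)*h = (-32 - 1*(-11))*(-290) = (-32 + 11)*(-290) = -21*(-290) = 6090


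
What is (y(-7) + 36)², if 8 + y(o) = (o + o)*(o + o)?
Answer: 50176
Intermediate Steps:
y(o) = -8 + 4*o² (y(o) = -8 + (o + o)*(o + o) = -8 + (2*o)*(2*o) = -8 + 4*o²)
(y(-7) + 36)² = ((-8 + 4*(-7)²) + 36)² = ((-8 + 4*49) + 36)² = ((-8 + 196) + 36)² = (188 + 36)² = 224² = 50176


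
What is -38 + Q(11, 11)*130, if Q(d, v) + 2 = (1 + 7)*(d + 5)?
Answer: 16342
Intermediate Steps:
Q(d, v) = 38 + 8*d (Q(d, v) = -2 + (1 + 7)*(d + 5) = -2 + 8*(5 + d) = -2 + (40 + 8*d) = 38 + 8*d)
-38 + Q(11, 11)*130 = -38 + (38 + 8*11)*130 = -38 + (38 + 88)*130 = -38 + 126*130 = -38 + 16380 = 16342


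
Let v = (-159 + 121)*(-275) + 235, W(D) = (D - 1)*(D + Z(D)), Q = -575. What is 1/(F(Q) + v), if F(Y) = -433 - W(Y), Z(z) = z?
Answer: -1/652148 ≈ -1.5334e-6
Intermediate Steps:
W(D) = 2*D*(-1 + D) (W(D) = (D - 1)*(D + D) = (-1 + D)*(2*D) = 2*D*(-1 + D))
v = 10685 (v = -38*(-275) + 235 = 10450 + 235 = 10685)
F(Y) = -433 - 2*Y*(-1 + Y)
1/(F(Q) + v) = 1/((-433 - 2*(-575)² + 2*(-575)) + 10685) = 1/((-433 - 2*330625 - 1150) + 10685) = 1/((-433 - 661250 - 1150) + 10685) = 1/(-662833 + 10685) = 1/(-652148) = -1/652148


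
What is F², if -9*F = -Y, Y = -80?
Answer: 6400/81 ≈ 79.012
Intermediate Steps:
F = -80/9 (F = -(-1)*(-80)/9 = -⅑*80 = -80/9 ≈ -8.8889)
F² = (-80/9)² = 6400/81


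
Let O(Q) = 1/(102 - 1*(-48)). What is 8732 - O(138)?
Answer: 1309799/150 ≈ 8732.0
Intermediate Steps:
O(Q) = 1/150 (O(Q) = 1/(102 + 48) = 1/150)
8732 - O(138) = 8732 - 1*1/150 = 8732 - 1/150 = 1309799/150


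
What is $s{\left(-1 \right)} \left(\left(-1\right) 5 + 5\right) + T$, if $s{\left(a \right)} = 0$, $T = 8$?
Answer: $8$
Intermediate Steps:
$s{\left(-1 \right)} \left(\left(-1\right) 5 + 5\right) + T = 0 \left(\left(-1\right) 5 + 5\right) + 8 = 0 \left(-5 + 5\right) + 8 = 0 \cdot 0 + 8 = 0 + 8 = 8$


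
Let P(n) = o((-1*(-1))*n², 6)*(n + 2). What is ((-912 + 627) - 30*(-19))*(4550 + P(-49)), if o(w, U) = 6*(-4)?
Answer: 1618230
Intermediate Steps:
o(w, U) = -24
P(n) = -48 - 24*n (P(n) = -24*(n + 2) = -24*(2 + n) = -48 - 24*n)
((-912 + 627) - 30*(-19))*(4550 + P(-49)) = ((-912 + 627) - 30*(-19))*(4550 + (-48 - 24*(-49))) = (-285 + 570)*(4550 + (-48 + 1176)) = 285*(4550 + 1128) = 285*5678 = 1618230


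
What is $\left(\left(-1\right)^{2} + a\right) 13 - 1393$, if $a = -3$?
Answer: $-1419$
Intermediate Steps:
$\left(\left(-1\right)^{2} + a\right) 13 - 1393 = \left(\left(-1\right)^{2} - 3\right) 13 - 1393 = \left(1 - 3\right) 13 - 1393 = \left(-2\right) 13 - 1393 = -26 - 1393 = -1419$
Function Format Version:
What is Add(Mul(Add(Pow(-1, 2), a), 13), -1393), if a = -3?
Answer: -1419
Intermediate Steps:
Add(Mul(Add(Pow(-1, 2), a), 13), -1393) = Add(Mul(Add(Pow(-1, 2), -3), 13), -1393) = Add(Mul(Add(1, -3), 13), -1393) = Add(Mul(-2, 13), -1393) = Add(-26, -1393) = -1419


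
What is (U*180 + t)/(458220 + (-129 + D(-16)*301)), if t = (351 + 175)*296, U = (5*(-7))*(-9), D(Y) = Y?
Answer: 212396/453275 ≈ 0.46858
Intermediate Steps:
U = 315 (U = -35*(-9) = 315)
t = 155696 (t = 526*296 = 155696)
(U*180 + t)/(458220 + (-129 + D(-16)*301)) = (315*180 + 155696)/(458220 + (-129 - 16*301)) = (56700 + 155696)/(458220 + (-129 - 4816)) = 212396/(458220 - 4945) = 212396/453275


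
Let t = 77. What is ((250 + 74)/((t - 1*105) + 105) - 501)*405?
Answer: -15492465/77 ≈ -2.0120e+5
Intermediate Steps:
((250 + 74)/((t - 1*105) + 105) - 501)*405 = ((250 + 74)/((77 - 1*105) + 105) - 501)*405 = (324/((77 - 105) + 105) - 501)*405 = (324/(-28 + 105) - 501)*405 = (324/77 - 501)*405 = -38253/77*405 = -15492465/77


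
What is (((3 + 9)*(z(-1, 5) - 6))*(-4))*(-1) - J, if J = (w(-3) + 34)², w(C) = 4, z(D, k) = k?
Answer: -1492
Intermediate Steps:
J = 1444 (J = (4 + 34)² = 38² = 1444)
(((3 + 9)*(z(-1, 5) - 6))*(-4))*(-1) - J = (((3 + 9)*(5 - 6))*(-4))*(-1) - 1*1444 = ((12*(-1))*(-4))*(-1) - 1444 = -12*(-4)*(-1) - 1444 = 48*(-1) - 1444 = -48 - 1444 = -1492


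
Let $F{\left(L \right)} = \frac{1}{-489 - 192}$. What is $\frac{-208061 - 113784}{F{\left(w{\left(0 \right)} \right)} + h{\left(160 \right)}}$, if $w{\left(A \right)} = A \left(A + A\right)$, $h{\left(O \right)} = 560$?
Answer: $- \frac{219176445}{381359} \approx -574.72$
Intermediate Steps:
$w{\left(A \right)} = 2 A^{2}$ ($w{\left(A \right)} = A 2 A = 2 A^{2}$)
$F{\left(L \right)} = - \frac{1}{681}$ ($F{\left(L \right)} = \frac{1}{-681} = - \frac{1}{681}$)
$\frac{-208061 - 113784}{F{\left(w{\left(0 \right)} \right)} + h{\left(160 \right)}} = \frac{-208061 - 113784}{- \frac{1}{681} + 560} = - \frac{321845}{\frac{381359}{681}} = \left(-321845\right) \frac{681}{381359} = - \frac{219176445}{381359}$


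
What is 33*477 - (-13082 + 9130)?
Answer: 19693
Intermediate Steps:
33*477 - (-13082 + 9130) = 15741 - 1*(-3952) = 15741 + 3952 = 19693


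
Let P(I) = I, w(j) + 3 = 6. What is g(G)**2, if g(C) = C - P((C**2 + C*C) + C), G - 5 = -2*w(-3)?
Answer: 4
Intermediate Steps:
w(j) = 3 (w(j) = -3 + 6 = 3)
G = -1 (G = 5 - 2*3 = 5 - 6 = -1)
g(C) = -2*C**2 (g(C) = C - ((C**2 + C*C) + C) = C - ((C**2 + C**2) + C) = C - (2*C**2 + C) = C - (C + 2*C**2) = C + (-C - 2*C**2) = -2*C**2)
g(G)**2 = (-2*(-1)**2)**2 = (-2*1)**2 = (-2)**2 = 4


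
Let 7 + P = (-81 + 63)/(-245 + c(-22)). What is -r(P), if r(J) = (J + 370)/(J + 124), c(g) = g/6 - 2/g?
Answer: -992761/320115 ≈ -3.1013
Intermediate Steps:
c(g) = -2/g + g/6 (c(g) = g*(⅙) - 2/g = g/6 - 2/g = -2/g + g/6)
P = -56827/8203 (P = -7 + (-81 + 63)/(-245 + (-2/(-22) + (⅙)*(-22))) = -7 - 18/(-245 + (-2*(-1/22) - 11/3)) = -7 - 18/(-245 + (1/11 - 11/3)) = -7 - 18/(-245 - 118/33) = -7 - 18/(-8203/33) = -7 - 18*(-33/8203) = -7 + 594/8203 = -56827/8203 ≈ -6.9276)
r(J) = (370 + J)/(124 + J)
-r(P) = -(370 - 56827/8203)/(124 - 56827/8203) = -2978283/(960345/8203*8203) = -8203*2978283/(960345*8203) = -1*992761/320115 = -992761/320115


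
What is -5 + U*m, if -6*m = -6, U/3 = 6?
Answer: 13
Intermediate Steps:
U = 18 (U = 3*6 = 18)
m = 1 (m = -⅙*(-6) = 1)
-5 + U*m = -5 + 18*1 = -5 + 18 = 13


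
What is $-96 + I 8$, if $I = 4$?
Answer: $-64$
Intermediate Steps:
$-96 + I 8 = -96 + 4 \cdot 8 = -96 + 32 = -64$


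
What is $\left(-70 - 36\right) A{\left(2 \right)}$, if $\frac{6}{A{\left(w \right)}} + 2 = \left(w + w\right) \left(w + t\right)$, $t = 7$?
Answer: $- \frac{318}{17} \approx -18.706$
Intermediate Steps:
$A{\left(w \right)} = \frac{6}{-2 + 2 w \left(7 + w\right)}$ ($A{\left(w \right)} = \frac{6}{-2 + \left(w + w\right) \left(w + 7\right)} = \frac{6}{-2 + 2 w \left(7 + w\right)}$)
$\left(-70 - 36\right) A{\left(2 \right)} = \left(-70 - 36\right) \frac{3}{-1 + 2^{2} + 7 \cdot 2} = \left(-70 - 36\right) \frac{3}{-1 + 4 + 14} = - 106 \cdot \frac{3}{17} = - 106 \cdot 3 \cdot \frac{1}{17} = \left(-106\right) \frac{3}{17} = - \frac{318}{17}$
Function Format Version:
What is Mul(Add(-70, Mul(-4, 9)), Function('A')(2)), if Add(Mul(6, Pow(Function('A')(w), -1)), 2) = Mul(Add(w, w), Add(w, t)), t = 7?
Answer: Rational(-318, 17) ≈ -18.706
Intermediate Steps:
Function('A')(w) = Mul(6, Pow(Add(-2, Mul(2, w, Add(7, w))), -1)) (Function('A')(w) = Mul(6, Pow(Add(-2, Mul(Add(w, w), Add(w, 7))), -1)) = Mul(6, Pow(Add(-2, Mul(Mul(2, w), Add(7, w))), -1)) = Mul(6, Pow(Add(-2, Mul(2, w, Add(7, w))), -1)))
Mul(Add(-70, Mul(-4, 9)), Function('A')(2)) = Mul(Add(-70, Mul(-4, 9)), Mul(3, Pow(Add(-1, Pow(2, 2), Mul(7, 2)), -1))) = Mul(Add(-70, -36), Mul(3, Pow(Add(-1, 4, 14), -1))) = Mul(-106, Mul(3, Pow(17, -1))) = Mul(-106, Mul(3, Rational(1, 17))) = Mul(-106, Rational(3, 17)) = Rational(-318, 17)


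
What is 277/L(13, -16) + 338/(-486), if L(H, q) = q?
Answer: -70015/3888 ≈ -18.008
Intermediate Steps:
277/L(13, -16) + 338/(-486) = 277/(-16) + 338/(-486) = 277*(-1/16) + 338*(-1/486) = -277/16 - 169/243 = -70015/3888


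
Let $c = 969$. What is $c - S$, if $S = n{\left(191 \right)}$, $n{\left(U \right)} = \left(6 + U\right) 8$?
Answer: $-607$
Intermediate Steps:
$n{\left(U \right)} = 48 + 8 U$
$S = 1576$ ($S = 48 + 8 \cdot 191 = 48 + 1528 = 1576$)
$c - S = 969 - 1576 = -607$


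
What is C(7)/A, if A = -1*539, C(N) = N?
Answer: -1/77 ≈ -0.012987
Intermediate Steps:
A = -539
C(7)/A = 7/(-539) = 7*(-1/539) = -1/77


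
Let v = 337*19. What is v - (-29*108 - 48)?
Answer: 9583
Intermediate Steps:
v = 6403
v - (-29*108 - 48) = 6403 - (-29*108 - 48) = 6403 - (-3132 - 48) = 6403 - 1*(-3180) = 6403 + 3180 = 9583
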